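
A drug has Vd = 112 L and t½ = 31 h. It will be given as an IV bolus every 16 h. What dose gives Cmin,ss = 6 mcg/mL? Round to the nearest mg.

289 mg

τ/t½ = 16/31 ≈ 0.51613, so f = (1/2)^(16/31) ≈ 0.699245.
Cmin,ss = (D/Vd)·f/(1−f), so D = Cmin,ss·Vd·(1−f)/f.
D = 6 × 112 × (1−f)/f ≈ 6 × 112 × 0.43011 ≈ 289.03 mg.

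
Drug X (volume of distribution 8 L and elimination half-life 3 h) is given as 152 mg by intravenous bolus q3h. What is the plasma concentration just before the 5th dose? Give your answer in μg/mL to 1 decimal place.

f = (1/2)^(τ/t½) = (1/2)^(3/3) ≈ 0.5000.
C₀ = D/Vd = 152/8 ≈ 19.000 μg/mL.
Before the 5th dose, 4 doses have been given. Superposition: Cmin = C₀·(f + f² + … + f^4).
≈ 19.000 × (0.5000 + 0.2500 + 0.1250 + 0.0625) ≈ 19.000 × 0.9375 ≈ 17.812 μg/mL.

17.8 μg/mL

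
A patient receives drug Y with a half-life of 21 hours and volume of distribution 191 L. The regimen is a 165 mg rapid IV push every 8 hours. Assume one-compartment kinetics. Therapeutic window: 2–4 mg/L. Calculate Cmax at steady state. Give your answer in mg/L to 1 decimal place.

τ/t½ = 8/21 ≈ 0.38095, so fraction remaining f = (1/2)^(8/21) ≈ 0.7679.
Accumulation ratio R = 1/(1 − f) ≈ 1/0.2321 ≈ 4.3085.
Each bolus raises the concentration by D/Vd = 165/191 ≈ 0.864 mg/L.
Steady-state peak Cmax,ss = C₀·R ≈ 0.864 × 4.3085 ≈ 3.723 mg/L.
Peak 3.7 mg/L vs MTC 4 mg/L: below toxic threshold.

3.7 mg/L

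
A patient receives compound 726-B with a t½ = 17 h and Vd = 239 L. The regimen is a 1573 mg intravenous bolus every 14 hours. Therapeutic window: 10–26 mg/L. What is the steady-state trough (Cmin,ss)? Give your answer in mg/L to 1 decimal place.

Over one 14-h interval, 14/17 ≈ 0.82353 half-lives elapse, leaving f ≈ 0.5651 of each dose.
Accumulation ratio R = 1/(1 − f) ≈ 1/0.4349 ≈ 2.2994.
Each bolus raises the concentration by D/Vd = 1573/239 ≈ 6.582 mg/L.
Steady-state peak Cmax,ss = C₀·R ≈ 6.582 × 2.2994 ≈ 15.135 mg/L.
Steady-state trough Cmin,ss = Cmax,ss·f ≈ 15.135 × 0.5651 ≈ 8.553 mg/L.
Trough 8.6 mg/L vs MEC 10 mg/L: subtherapeutic.

8.6 mg/L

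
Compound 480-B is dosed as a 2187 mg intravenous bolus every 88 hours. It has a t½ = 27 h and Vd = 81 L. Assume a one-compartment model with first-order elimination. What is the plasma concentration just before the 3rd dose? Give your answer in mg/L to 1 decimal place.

3.1 mg/L

f = (1/2)^(τ/t½) = (1/2)^(88/27) ≈ 0.1044.
C₀ = D/Vd = 2187/81 ≈ 27.000 mg/L.
Before the 3rd dose, 2 doses have been given. Superposition: Cmin = C₀·(f + f²).
≈ 27.000 × (0.1044 + 0.0109) ≈ 27.000 × 0.1153 ≈ 3.113 mg/L.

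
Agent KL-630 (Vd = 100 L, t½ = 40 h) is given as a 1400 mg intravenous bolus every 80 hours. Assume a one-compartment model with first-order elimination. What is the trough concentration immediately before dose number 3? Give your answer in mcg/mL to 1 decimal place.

4.4 mcg/mL

f = (1/2)^(τ/t½) = (1/2)^(80/40) ≈ 0.2500.
C₀ = D/Vd = 1400/100 ≈ 14.000 mcg/mL.
Before the 3rd dose, 2 doses have been given. Superposition: Cmin = C₀·(f + f²).
≈ 14.000 × (0.2500 + 0.0625) ≈ 14.000 × 0.3125 ≈ 4.375 mcg/mL.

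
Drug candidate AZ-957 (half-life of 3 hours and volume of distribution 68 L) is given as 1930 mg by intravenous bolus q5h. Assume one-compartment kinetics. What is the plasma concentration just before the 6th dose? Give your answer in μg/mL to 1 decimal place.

f = (1/2)^(τ/t½) = (1/2)^(5/3) ≈ 0.3150.
C₀ = D/Vd = 1930/68 ≈ 28.382 μg/mL.
Before the 6th dose, 5 doses have been given. Superposition: Cmin = C₀·(f + f² + … + f^5).
≈ 28.382 × (0.3150 + 0.0992 + 0.0313 + 0.0098 + 0.0031) ≈ 28.382 × 0.4584 ≈ 13.010 μg/mL.

13.0 μg/mL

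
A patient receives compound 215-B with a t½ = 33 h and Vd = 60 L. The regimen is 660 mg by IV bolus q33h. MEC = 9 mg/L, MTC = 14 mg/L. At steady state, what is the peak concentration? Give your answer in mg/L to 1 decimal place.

The dosing interval is 1 half-life, so f = 2^(−1) = 0.5.
At steady state, R = 1/(1 − 0.5) = 2/1.
Single-dose peak C₀ = D/Vd = 660/60 = 11 mg/L.
Steady-state peak Cmax,ss = C₀·R = 11 × 2/1 ≈ 22.000 mg/L.
Peak 22.0 mg/L vs MTC 14 mg/L: exceeds toxic threshold.

22.0 mg/L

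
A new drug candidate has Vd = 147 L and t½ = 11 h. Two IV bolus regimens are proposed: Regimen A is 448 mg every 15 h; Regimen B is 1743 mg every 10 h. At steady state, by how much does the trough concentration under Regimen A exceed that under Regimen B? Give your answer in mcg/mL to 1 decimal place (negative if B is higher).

-11.6 mcg/mL

Regimen A: f = (1/2)^(15/11) ≈ 0.3886; Cmin,ss = (448/147)·f/(1−f) ≈ 1.937 mcg/mL.
Regimen B: f = (1/2)^(10/11) ≈ 0.5325; Cmin,ss = (1743/147)·f/(1−f) ≈ 13.506 mcg/mL.
Difference ≈ 1.937 − 13.506 ≈ -11.569 mcg/mL.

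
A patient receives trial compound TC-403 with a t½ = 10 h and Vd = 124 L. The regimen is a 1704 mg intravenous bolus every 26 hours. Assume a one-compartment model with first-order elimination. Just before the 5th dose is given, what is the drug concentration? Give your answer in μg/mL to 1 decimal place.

2.7 μg/mL

f = (1/2)^(τ/t½) = (1/2)^(26/10) ≈ 0.1649.
C₀ = D/Vd = 1704/124 ≈ 13.742 μg/mL.
Before the 5th dose, 4 doses have been given. Superposition: Cmin = C₀·(f + f² + … + f^4).
≈ 13.742 × (0.1649 + 0.0272 + 0.0045 + 0.0007) ≈ 13.742 × 0.1973 ≈ 2.711 μg/mL.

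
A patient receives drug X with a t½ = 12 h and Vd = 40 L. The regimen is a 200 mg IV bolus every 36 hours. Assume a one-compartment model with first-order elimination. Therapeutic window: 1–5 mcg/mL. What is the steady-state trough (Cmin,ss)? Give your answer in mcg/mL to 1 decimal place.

τ = 36 h = 3 half-lives, so f = (1/2)^3 = 0.125.
Accumulation ratio R = 1/(1 − f) = 1/0.875 = 8/7.
Single-dose peak C₀ = D/Vd = 200/40 = 5 mcg/mL.
Steady-state peak Cmax,ss = C₀·R = 5 × 8/7 ≈ 5.714 mcg/mL.
Steady-state trough Cmin,ss = Cmax,ss·f ≈ 5.714 × 0.125 ≈ 0.714 mcg/mL.
Trough 0.7 mcg/mL vs MEC 1 mcg/mL: subtherapeutic.

0.7 mcg/mL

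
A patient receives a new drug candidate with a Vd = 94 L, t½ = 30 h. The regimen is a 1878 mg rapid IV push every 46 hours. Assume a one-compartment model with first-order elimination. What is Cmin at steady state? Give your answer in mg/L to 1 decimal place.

10.5 mg/L

Over one 46-h interval, 46/30 ≈ 1.5333 half-lives elapse, leaving f ≈ 0.3455 of each dose.
At steady state, accumulation factor R = 1/(1 − e^(−kτ)) ≈ 1.5279.
Single-dose peak C₀ = D/Vd = 1878/94 ≈ 19.979 mg/L.
Cmax,ss = C₀/(1 − f) ≈ 19.979/0.6545 ≈ 30.526 mg/L.
One interval later, Cmin,ss = Cmax,ss·e^(−kτ) ≈ 30.526 × 0.3455 ≈ 10.547 mg/L.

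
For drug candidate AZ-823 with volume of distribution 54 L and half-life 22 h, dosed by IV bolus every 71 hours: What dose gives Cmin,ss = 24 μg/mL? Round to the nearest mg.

10841 mg

τ/t½ = 71/22 ≈ 3.2273, so f = (1/2)^(71/22) ≈ 0.106781.
Cmin,ss = (D/Vd)·f/(1−f), so D = Cmin,ss·Vd·(1−f)/f.
D = 24 × 54 × (1−f)/f ≈ 24 × 54 × 8.36496 ≈ 10840.99 mg.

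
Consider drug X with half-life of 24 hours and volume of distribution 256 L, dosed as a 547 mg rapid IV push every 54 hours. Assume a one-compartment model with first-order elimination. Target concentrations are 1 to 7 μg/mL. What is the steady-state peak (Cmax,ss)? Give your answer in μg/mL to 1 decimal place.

2.7 μg/mL

k = ln2/t½ = ln2/24 ≈ 0.028881 h⁻¹; fraction remaining f = e^(−kτ) = e^(−0.028881×54) ≈ 0.2102.
At steady state, accumulation factor R = 1/(1 − e^(−kτ)) ≈ 1.2661.
Each bolus raises the concentration by D/Vd = 547/256 ≈ 2.137 μg/mL.
Steady-state peak Cmax,ss = C₀·R ≈ 2.137 × 1.2661 ≈ 2.706 μg/mL.
Peak 2.7 μg/mL vs MTC 7 μg/mL: below toxic threshold.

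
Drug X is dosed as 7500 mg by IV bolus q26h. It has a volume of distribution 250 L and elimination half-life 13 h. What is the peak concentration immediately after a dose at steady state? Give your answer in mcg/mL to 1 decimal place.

τ = 26 h = 2 half-lives, so f = (1/2)^2 = 0.25.
At steady state, R = 1/(1 − 0.25) = 4/3.
Single-dose peak C₀ = D/Vd = 7500/250 = 30 mcg/mL.
Steady-state peak Cmax,ss = C₀·R = 30 × 4/3 ≈ 40.000 mcg/mL.

40.0 mcg/mL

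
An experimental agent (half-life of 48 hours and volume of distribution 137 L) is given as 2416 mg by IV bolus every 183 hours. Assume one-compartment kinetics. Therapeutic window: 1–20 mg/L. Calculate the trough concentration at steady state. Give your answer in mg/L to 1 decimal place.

Over one 183-h interval, 183/48 ≈ 3.8125 half-lives elapse, leaving f ≈ 0.0712 of each dose.
Single-dose peak C₀ = D/Vd = 2416/137 ≈ 17.635 mg/L.
Steady-state trough Cmin,ss = C₀·f/(1−f) ≈ 17.635 × 0.0712/0.9288 ≈ 1.352 mg/L.
Trough 1.4 mg/L vs MEC 1 mg/L: adequate.

1.4 mg/L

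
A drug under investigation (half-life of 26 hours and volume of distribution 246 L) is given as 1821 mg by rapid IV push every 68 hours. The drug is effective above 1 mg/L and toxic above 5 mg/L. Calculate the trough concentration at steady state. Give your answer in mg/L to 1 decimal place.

k = ln2/t½ = ln2/26 ≈ 0.026660 h⁻¹; fraction remaining f = e^(−kτ) = e^(−0.026660×68) ≈ 0.1632.
Accumulation ratio R = 1/(1 − f) ≈ 1/0.8368 ≈ 1.1950.
Single-dose peak C₀ = D/Vd = 1821/246 ≈ 7.402 mg/L.
Cmax,ss = C₀/(1 − f) ≈ 7.402/0.8368 ≈ 8.846 mg/L.
Steady-state trough Cmin,ss = Cmax,ss·f ≈ 8.846 × 0.1632 ≈ 1.444 mg/L.
Trough 1.4 mg/L vs MEC 1 mg/L: adequate.

1.4 mg/L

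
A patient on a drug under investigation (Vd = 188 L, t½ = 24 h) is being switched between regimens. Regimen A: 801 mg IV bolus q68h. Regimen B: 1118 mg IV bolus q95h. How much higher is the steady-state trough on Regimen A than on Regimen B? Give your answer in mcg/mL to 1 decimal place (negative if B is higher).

Regimen A: f = (1/2)^(68/24) ≈ 0.1403; Cmin,ss = (801/188)·f/(1−f) ≈ 0.695 mcg/mL.
Regimen B: f = (1/2)^(95/24) ≈ 0.0643; Cmin,ss = (1118/188)·f/(1−f) ≈ 0.409 mcg/mL.
Difference ≈ 0.695 − 0.409 ≈ 0.286 mcg/mL.

0.3 mcg/mL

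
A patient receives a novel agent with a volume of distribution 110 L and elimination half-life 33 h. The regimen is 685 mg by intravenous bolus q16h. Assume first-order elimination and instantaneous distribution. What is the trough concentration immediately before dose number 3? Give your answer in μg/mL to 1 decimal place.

7.6 μg/mL

f = (1/2)^(τ/t½) = (1/2)^(16/33) ≈ 0.7146.
C₀ = D/Vd = 685/110 ≈ 6.227 μg/mL.
Before the 3rd dose, 2 doses have been given. Superposition: Cmin = C₀·(f + f²).
≈ 6.227 × (0.7146 + 0.5107) ≈ 6.227 × 1.2253 ≈ 7.630 μg/mL.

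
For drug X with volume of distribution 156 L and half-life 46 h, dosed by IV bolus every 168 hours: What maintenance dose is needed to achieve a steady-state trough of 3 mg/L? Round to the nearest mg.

τ/t½ = 168/46 ≈ 3.6522, so f = (1/2)^(168/46) ≈ 0.079540.
Cmin,ss = (D/Vd)·f/(1−f), so D = Cmin,ss·Vd·(1−f)/f.
D = 3 × 156 × (1−f)/f ≈ 3 × 156 × 11.57229 ≈ 5415.83 mg.

5416 mg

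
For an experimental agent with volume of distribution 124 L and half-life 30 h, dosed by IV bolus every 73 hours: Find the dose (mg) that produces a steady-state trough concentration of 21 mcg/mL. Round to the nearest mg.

τ/t½ = 73/30 ≈ 2.4333, so f = (1/2)^(73/30) ≈ 0.185137.
Cmin,ss = (D/Vd)·f/(1−f), so D = Cmin,ss·Vd·(1−f)/f.
D = 21 × 124 × (1−f)/f ≈ 21 × 124 × 4.40141 ≈ 11461.27 mg.

11461 mg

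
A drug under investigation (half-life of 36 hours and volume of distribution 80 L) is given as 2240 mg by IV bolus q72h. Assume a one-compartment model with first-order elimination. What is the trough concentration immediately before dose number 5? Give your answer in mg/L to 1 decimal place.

9.3 mg/L

f = (1/2)^(τ/t½) = (1/2)^(72/36) ≈ 0.2500.
C₀ = D/Vd = 2240/80 ≈ 28.000 mg/L.
Before the 5th dose, 4 doses have been given. Superposition: Cmin = C₀·(f + f² + … + f^4).
≈ 28.000 × (0.2500 + 0.0625 + 0.0156 + 0.0039) ≈ 28.000 × 0.3320 ≈ 9.296 mg/L.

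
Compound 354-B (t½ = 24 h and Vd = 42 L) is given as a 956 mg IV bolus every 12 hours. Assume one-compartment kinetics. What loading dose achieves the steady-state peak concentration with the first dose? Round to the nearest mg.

f = (1/2)^(12/24) ≈ 0.707107; accumulation ratio R = 1/(1−f) ≈ 3.41422.
Loading dose to hit Cmax,ss on first dose: D_load = D_maint·R ≈ 956 × 3.41422 ≈ 3263.99 mg.

3264 mg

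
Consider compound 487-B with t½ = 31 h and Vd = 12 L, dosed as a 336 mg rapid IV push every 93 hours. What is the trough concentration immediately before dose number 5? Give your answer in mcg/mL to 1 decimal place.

f = (1/2)^(τ/t½) = (1/2)^(93/31) ≈ 0.1250.
C₀ = D/Vd = 336/12 ≈ 28.000 mcg/mL.
Before the 5th dose, 4 doses have been given. Superposition: Cmin = C₀·(f + f² + … + f^4).
≈ 28.000 × (0.1250 + 0.0156 + 0.0020 + 0.0002) ≈ 28.000 × 0.1428 ≈ 3.998 mcg/mL.

4.0 mcg/mL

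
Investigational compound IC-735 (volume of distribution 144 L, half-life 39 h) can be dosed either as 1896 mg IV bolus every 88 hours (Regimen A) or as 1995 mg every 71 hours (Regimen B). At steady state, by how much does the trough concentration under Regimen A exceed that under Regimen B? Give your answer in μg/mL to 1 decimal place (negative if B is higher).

Regimen A: f = (1/2)^(88/39) ≈ 0.2093; Cmin,ss = (1896/144)·f/(1−f) ≈ 3.485 μg/mL.
Regimen B: f = (1/2)^(71/39) ≈ 0.2831; Cmin,ss = (1995/144)·f/(1−f) ≈ 5.471 μg/mL.
Difference ≈ 3.485 − 5.471 ≈ -1.986 μg/mL.

-2.0 μg/mL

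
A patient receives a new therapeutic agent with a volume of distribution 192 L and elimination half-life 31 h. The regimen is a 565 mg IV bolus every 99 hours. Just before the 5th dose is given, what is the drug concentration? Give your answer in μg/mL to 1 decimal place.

f = (1/2)^(τ/t½) = (1/2)^(99/31) ≈ 0.1093.
C₀ = D/Vd = 565/192 ≈ 2.943 μg/mL.
Before the 5th dose, 4 doses have been given. Superposition: Cmin = C₀·(f + f² + … + f^4).
≈ 2.943 × (0.1093 + 0.0119 + 0.0013 + 0.0001) ≈ 2.943 × 0.1226 ≈ 0.361 μg/mL.

0.4 μg/mL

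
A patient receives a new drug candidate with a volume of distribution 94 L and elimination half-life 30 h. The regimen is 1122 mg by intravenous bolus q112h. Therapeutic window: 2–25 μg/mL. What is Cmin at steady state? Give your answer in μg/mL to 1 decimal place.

τ/t½ = 112/30 ≈ 3.7333, so fraction remaining f = (1/2)^(112/30) ≈ 0.0752.
Accumulation ratio R = 1/(1 − f) ≈ 1/0.9248 ≈ 1.0813.
Single-dose peak C₀ = D/Vd = 1122/94 ≈ 11.936 μg/mL.
Cmax,ss = C₀/(1 − f) ≈ 11.936/0.9248 ≈ 12.907 μg/mL.
Steady-state trough Cmin,ss = Cmax,ss·f ≈ 12.907 × 0.0752 ≈ 0.971 μg/mL.
Trough 1.0 μg/mL vs MEC 2 μg/mL: subtherapeutic.

1.0 μg/mL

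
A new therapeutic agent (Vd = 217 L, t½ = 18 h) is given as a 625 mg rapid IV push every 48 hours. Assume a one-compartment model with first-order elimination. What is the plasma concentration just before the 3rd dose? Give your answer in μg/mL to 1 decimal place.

f = (1/2)^(τ/t½) = (1/2)^(48/18) ≈ 0.1575.
C₀ = D/Vd = 625/217 ≈ 2.880 μg/mL.
Before the 3rd dose, 2 doses have been given. Superposition: Cmin = C₀·(f + f²).
≈ 2.880 × (0.1575 + 0.0248) ≈ 2.880 × 0.1823 ≈ 0.525 μg/mL.

0.5 μg/mL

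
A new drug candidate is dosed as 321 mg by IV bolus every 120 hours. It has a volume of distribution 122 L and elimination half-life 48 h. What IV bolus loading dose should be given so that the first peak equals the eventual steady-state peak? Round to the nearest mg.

f = (1/2)^(120/48) ≈ 0.176777; accumulation ratio R = 1/(1−f) ≈ 1.21474.
Loading dose to hit Cmax,ss on first dose: D_load = D_maint·R ≈ 321 × 1.21474 ≈ 389.93 mg.

390 mg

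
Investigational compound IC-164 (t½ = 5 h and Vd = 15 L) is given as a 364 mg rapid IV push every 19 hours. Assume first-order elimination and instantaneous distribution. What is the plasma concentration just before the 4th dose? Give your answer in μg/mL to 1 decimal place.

1.9 μg/mL

f = (1/2)^(τ/t½) = (1/2)^(19/5) ≈ 0.0718.
C₀ = D/Vd = 364/15 ≈ 24.267 μg/mL.
Before the 4th dose, 3 doses have been given. Superposition: Cmin = C₀·(f + f² + … + f^3).
≈ 24.267 × (0.0718 + 0.0052 + 0.0004) ≈ 24.267 × 0.0774 ≈ 1.878 μg/mL.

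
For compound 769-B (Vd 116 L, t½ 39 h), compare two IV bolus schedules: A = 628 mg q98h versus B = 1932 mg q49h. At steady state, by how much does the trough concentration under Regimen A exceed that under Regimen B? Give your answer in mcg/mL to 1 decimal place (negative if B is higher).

-10.8 mcg/mL

Regimen A: f = (1/2)^(98/39) ≈ 0.1752; Cmin,ss = (628/116)·f/(1−f) ≈ 1.150 mcg/mL.
Regimen B: f = (1/2)^(49/39) ≈ 0.4186; Cmin,ss = (1932/116)·f/(1−f) ≈ 11.991 mcg/mL.
Difference ≈ 1.150 − 11.991 ≈ -10.841 mcg/mL.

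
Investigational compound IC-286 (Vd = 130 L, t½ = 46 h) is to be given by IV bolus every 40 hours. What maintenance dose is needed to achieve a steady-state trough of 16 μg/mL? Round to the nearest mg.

1720 mg

τ/t½ = 40/46 ≈ 0.86957, so f = (1/2)^(40/46) ≈ 0.547312.
Cmin,ss = (D/Vd)·f/(1−f), so D = Cmin,ss·Vd·(1−f)/f.
D = 16 × 130 × (1−f)/f ≈ 16 × 130 × 0.82711 ≈ 1720.39 mg.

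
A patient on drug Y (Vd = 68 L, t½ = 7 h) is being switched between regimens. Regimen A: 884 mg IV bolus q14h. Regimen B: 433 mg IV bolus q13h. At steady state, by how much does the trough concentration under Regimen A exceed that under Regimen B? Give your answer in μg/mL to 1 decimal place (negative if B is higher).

Regimen A: f = (1/2)^(14/7) ≈ 0.2500; Cmin,ss = (884/68)·f/(1−f) ≈ 4.333 μg/mL.
Regimen B: f = (1/2)^(13/7) ≈ 0.2760; Cmin,ss = (433/68)·f/(1−f) ≈ 2.427 μg/mL.
Difference ≈ 4.333 − 2.427 ≈ 1.906 μg/mL.

1.9 μg/mL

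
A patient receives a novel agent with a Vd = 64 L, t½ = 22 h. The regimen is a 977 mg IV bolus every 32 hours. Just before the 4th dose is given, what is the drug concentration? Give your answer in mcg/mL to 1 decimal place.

f = (1/2)^(τ/t½) = (1/2)^(32/22) ≈ 0.3649.
C₀ = D/Vd = 977/64 ≈ 15.266 mcg/mL.
Before the 4th dose, 3 doses have been given. Superposition: Cmin = C₀·(f + f² + … + f^3).
≈ 15.266 × (0.3649 + 0.1332 + 0.0486) ≈ 15.266 × 0.5467 ≈ 8.346 mcg/mL.

8.3 mcg/mL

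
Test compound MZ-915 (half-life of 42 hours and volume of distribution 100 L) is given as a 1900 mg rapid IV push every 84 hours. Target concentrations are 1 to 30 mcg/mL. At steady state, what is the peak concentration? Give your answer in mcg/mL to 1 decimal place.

The dosing interval is 2 half-lives, so f = 2^(−2) = 0.25.
At steady state, R = 1/(1 − 0.25) = 4/3.
Single-dose peak C₀ = D/Vd = 1900/100 = 19 mcg/mL.
Steady-state peak Cmax,ss = C₀·R = 19 × 4/3 ≈ 25.333 mcg/mL.
Peak 25.3 mcg/mL vs MTC 30 mcg/mL: below toxic threshold.

25.3 mcg/mL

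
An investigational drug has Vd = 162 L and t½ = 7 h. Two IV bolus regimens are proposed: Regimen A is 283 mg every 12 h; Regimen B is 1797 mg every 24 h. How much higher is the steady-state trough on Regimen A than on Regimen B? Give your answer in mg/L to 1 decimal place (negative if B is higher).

Regimen A: f = (1/2)^(12/7) ≈ 0.3048; Cmin,ss = (283/162)·f/(1−f) ≈ 0.766 mg/L.
Regimen B: f = (1/2)^(24/7) ≈ 0.0929; Cmin,ss = (1797/162)·f/(1−f) ≈ 1.136 mg/L.
Difference ≈ 0.766 − 1.136 ≈ -0.370 mg/L.

-0.4 mg/L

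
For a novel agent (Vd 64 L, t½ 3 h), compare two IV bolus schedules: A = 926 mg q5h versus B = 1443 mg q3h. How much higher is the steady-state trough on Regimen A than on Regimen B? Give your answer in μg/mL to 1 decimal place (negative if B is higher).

Regimen A: f = (1/2)^(5/3) ≈ 0.3150; Cmin,ss = (926/64)·f/(1−f) ≈ 6.654 μg/mL.
Regimen B: f = (1/2)^(3/3) ≈ 0.5000; Cmin,ss = (1443/64)·f/(1−f) ≈ 22.547 μg/mL.
Difference ≈ 6.654 − 22.547 ≈ -15.893 μg/mL.

-15.9 μg/mL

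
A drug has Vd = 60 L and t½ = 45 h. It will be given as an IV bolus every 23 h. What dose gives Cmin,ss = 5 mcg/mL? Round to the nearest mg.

τ/t½ = 23/45 ≈ 0.51111, so f = (1/2)^(23/45) ≈ 0.701682.
Cmin,ss = (D/Vd)·f/(1−f), so D = Cmin,ss·Vd·(1−f)/f.
D = 5 × 60 × (1−f)/f ≈ 5 × 60 × 0.42515 ≈ 127.54 mg.

128 mg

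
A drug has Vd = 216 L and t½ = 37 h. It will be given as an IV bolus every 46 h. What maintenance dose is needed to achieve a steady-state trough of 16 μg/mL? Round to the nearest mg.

τ/t½ = 46/37 ≈ 1.2432, so f = (1/2)^(46/37) ≈ 0.422422.
Cmin,ss = (D/Vd)·f/(1−f), so D = Cmin,ss·Vd·(1−f)/f.
D = 16 × 216 × (1−f)/f ≈ 16 × 216 × 1.36730 ≈ 4725.39 mg.

4725 mg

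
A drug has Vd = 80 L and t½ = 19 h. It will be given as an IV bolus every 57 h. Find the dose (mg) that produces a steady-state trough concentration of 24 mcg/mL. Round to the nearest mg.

13440 mg

τ/t½ = 57/19 ≈ 3, so f = (1/2)^(57/19) ≈ 0.125000.
Cmin,ss = (D/Vd)·f/(1−f), so D = Cmin,ss·Vd·(1−f)/f.
D = 24 × 80 × (1−f)/f ≈ 24 × 80 × 7.00000 ≈ 13440.00 mg.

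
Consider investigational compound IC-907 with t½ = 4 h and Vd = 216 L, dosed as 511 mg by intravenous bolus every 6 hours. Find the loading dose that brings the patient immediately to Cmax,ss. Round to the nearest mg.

f = (1/2)^(6/4) ≈ 0.353553; accumulation ratio R = 1/(1−f) ≈ 1.54692.
Loading dose to hit Cmax,ss on first dose: D_load = D_maint·R ≈ 511 × 1.54692 ≈ 790.48 mg.

790 mg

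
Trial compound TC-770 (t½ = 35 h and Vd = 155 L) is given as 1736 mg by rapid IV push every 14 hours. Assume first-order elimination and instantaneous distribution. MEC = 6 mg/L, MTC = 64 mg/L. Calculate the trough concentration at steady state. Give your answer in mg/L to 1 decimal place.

35.1 mg/L

τ/t½ = 14/35 ≈ 0.4, so fraction remaining f = (1/2)^(14/35) ≈ 0.7579.
Each bolus raises the concentration by D/Vd = 1736/155 ≈ 11.200 mg/L.
Steady-state trough Cmin,ss = C₀·f/(1−f) ≈ 11.200 × 0.7579/0.2421 ≈ 35.062 mg/L.
Trough 35.1 mg/L vs MEC 6 mg/L: adequate.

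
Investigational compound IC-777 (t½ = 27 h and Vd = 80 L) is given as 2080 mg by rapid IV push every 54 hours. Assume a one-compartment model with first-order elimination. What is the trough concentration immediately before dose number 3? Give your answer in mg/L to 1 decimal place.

f = (1/2)^(τ/t½) = (1/2)^(54/27) ≈ 0.2500.
C₀ = D/Vd = 2080/80 ≈ 26.000 mg/L.
Before the 3rd dose, 2 doses have been given. Superposition: Cmin = C₀·(f + f²).
≈ 26.000 × (0.2500 + 0.0625) ≈ 26.000 × 0.3125 ≈ 8.125 mg/L.

8.1 mg/L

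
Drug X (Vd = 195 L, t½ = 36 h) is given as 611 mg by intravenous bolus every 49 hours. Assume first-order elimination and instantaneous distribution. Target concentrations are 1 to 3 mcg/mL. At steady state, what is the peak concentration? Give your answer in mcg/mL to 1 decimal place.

τ/t½ = 49/36 ≈ 1.3611, so fraction remaining f = (1/2)^(49/36) ≈ 0.3893.
Accumulation ratio R = 1/(1 − f) ≈ 1/0.6107 ≈ 1.6375.
Single-dose peak C₀ = D/Vd = 611/195 ≈ 3.133 mcg/mL.
Steady-state peak Cmax,ss = C₀·R ≈ 3.133 × 1.6375 ≈ 5.130 mcg/mL.
Peak 5.1 mcg/mL vs MTC 3 mcg/mL: exceeds toxic threshold.

5.1 mcg/mL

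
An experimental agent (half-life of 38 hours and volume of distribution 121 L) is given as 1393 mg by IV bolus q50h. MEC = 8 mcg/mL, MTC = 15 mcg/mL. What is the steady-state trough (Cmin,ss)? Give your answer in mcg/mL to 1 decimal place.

k = ln2/t½ = ln2/38 ≈ 0.018241 h⁻¹; fraction remaining f = e^(−kτ) = e^(−0.018241×50) ≈ 0.4017.
At steady state, accumulation factor R = 1/(1 − e^(−kτ)) ≈ 1.6714.
Each bolus raises the concentration by D/Vd = 1393/121 ≈ 11.512 mcg/mL.
Cmax,ss = C₀/(1 − f) ≈ 11.512/0.5983 ≈ 19.241 mcg/mL.
One interval later, Cmin,ss = Cmax,ss·e^(−kτ) ≈ 19.241 × 0.4017 ≈ 7.729 mcg/mL.
Trough 7.7 mcg/mL vs MEC 8 mcg/mL: subtherapeutic.

7.7 mcg/mL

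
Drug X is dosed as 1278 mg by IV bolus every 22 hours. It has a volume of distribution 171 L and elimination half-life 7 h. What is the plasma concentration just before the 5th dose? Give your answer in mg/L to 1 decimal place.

f = (1/2)^(τ/t½) = (1/2)^(22/7) ≈ 0.1132.
C₀ = D/Vd = 1278/171 ≈ 7.474 mg/L.
Before the 5th dose, 4 doses have been given. Superposition: Cmin = C₀·(f + f² + … + f^4).
≈ 7.474 × (0.1132 + 0.0128 + 0.0015 + 0.0002) ≈ 7.474 × 0.1277 ≈ 0.954 mg/L.

1.0 mg/L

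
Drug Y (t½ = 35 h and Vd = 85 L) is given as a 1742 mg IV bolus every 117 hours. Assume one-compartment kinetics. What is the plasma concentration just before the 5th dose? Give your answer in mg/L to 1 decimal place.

2.2 mg/L

f = (1/2)^(τ/t½) = (1/2)^(117/35) ≈ 0.0986.
C₀ = D/Vd = 1742/85 ≈ 20.494 mg/L.
Before the 5th dose, 4 doses have been given. Superposition: Cmin = C₀·(f + f² + … + f^4).
≈ 20.494 × (0.0986 + 0.0097 + 0.0010 + 0.0001) ≈ 20.494 × 0.1094 ≈ 2.242 mg/L.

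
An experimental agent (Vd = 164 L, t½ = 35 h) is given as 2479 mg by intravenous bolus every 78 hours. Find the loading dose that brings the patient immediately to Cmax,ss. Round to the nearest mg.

3151 mg

f = (1/2)^(78/35) ≈ 0.213370; accumulation ratio R = 1/(1−f) ≈ 1.27125.
Loading dose to hit Cmax,ss on first dose: D_load = D_maint·R ≈ 2479 × 1.27125 ≈ 3151.43 mg.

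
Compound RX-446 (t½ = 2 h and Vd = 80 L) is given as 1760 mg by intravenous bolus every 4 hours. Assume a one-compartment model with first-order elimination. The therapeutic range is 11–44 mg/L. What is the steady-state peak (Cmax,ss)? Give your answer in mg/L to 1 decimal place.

τ = 4 h = 2 half-lives, so f = (1/2)^2 = 0.25.
Accumulation ratio R = 1/(1 − f) = 1/0.75 = 4/3.
Single-dose peak C₀ = D/Vd = 1760/80 = 22 mg/L.
Steady-state peak Cmax,ss = C₀·R = 22 × 4/3 ≈ 29.333 mg/L.
Peak 29.3 mg/L vs MTC 44 mg/L: below toxic threshold.

29.3 mg/L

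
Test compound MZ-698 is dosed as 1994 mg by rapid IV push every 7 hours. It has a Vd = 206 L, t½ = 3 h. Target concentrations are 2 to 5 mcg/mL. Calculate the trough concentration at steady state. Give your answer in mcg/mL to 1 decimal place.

τ/t½ = 7/3 ≈ 2.3333, so fraction remaining f = (1/2)^(7/3) ≈ 0.1984.
Each bolus raises the concentration by D/Vd = 1994/206 ≈ 9.680 mcg/mL.
Steady-state trough Cmin,ss = C₀·f/(1−f) ≈ 9.680 × 0.1984/0.8016 ≈ 2.396 mcg/mL.
Trough 2.4 mcg/mL vs MEC 2 mcg/mL: adequate.

2.4 mcg/mL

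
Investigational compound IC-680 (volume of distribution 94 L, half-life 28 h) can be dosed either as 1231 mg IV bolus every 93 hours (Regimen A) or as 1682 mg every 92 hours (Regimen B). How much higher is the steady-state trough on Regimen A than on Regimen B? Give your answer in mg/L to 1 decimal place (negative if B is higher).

Regimen A: f = (1/2)^(93/28) ≈ 0.1000; Cmin,ss = (1231/94)·f/(1−f) ≈ 1.455 mg/L.
Regimen B: f = (1/2)^(92/28) ≈ 0.1025; Cmin,ss = (1682/94)·f/(1−f) ≈ 2.044 mg/L.
Difference ≈ 1.455 − 2.044 ≈ -0.589 mg/L.

-0.6 mg/L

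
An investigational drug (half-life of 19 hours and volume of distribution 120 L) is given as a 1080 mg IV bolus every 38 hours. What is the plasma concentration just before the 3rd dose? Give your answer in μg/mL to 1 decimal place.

f = (1/2)^(τ/t½) = (1/2)^(38/19) ≈ 0.2500.
C₀ = D/Vd = 1080/120 ≈ 9.000 μg/mL.
Before the 3rd dose, 2 doses have been given. Superposition: Cmin = C₀·(f + f²).
≈ 9.000 × (0.2500 + 0.0625) ≈ 9.000 × 0.3125 ≈ 2.812 μg/mL.

2.8 μg/mL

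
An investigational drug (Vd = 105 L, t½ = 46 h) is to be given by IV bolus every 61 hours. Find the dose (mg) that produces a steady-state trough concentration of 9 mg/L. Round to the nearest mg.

τ/t½ = 61/46 ≈ 1.3261, so f = (1/2)^(61/46) ≈ 0.398849.
Cmin,ss = (D/Vd)·f/(1−f), so D = Cmin,ss·Vd·(1−f)/f.
D = 9 × 105 × (1−f)/f ≈ 9 × 105 × 1.50721 ≈ 1424.31 mg.

1424 mg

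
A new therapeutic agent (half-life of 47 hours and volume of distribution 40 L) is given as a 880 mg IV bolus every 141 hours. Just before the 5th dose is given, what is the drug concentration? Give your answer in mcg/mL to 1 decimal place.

f = (1/2)^(τ/t½) = (1/2)^(141/47) ≈ 0.1250.
C₀ = D/Vd = 880/40 ≈ 22.000 mcg/mL.
Before the 5th dose, 4 doses have been given. Superposition: Cmin = C₀·(f + f² + … + f^4).
≈ 22.000 × (0.1250 + 0.0156 + 0.0020 + 0.0002) ≈ 22.000 × 0.1428 ≈ 3.142 mcg/mL.

3.1 mcg/mL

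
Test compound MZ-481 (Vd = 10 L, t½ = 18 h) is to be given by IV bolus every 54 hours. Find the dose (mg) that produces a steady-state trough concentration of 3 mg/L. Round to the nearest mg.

τ/t½ = 54/18 ≈ 3, so f = (1/2)^(54/18) ≈ 0.125000.
Cmin,ss = (D/Vd)·f/(1−f), so D = Cmin,ss·Vd·(1−f)/f.
D = 3 × 10 × (1−f)/f ≈ 3 × 10 × 7.00000 ≈ 210.00 mg.

210 mg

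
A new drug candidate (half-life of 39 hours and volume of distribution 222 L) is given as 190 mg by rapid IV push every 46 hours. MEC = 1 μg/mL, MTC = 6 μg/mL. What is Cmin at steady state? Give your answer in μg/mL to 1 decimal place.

k = ln2/t½ = ln2/39 ≈ 0.017773 h⁻¹; fraction remaining f = e^(−kτ) = e^(−0.017773×46) ≈ 0.4415.
Accumulation ratio R = 1/(1 − f) ≈ 1/0.5585 ≈ 1.7905.
Single-dose peak C₀ = D/Vd = 190/222 ≈ 0.856 μg/mL.
Cmax,ss = C₀/(1 − f) ≈ 0.856/0.5585 ≈ 1.533 μg/mL.
Steady-state trough Cmin,ss = Cmax,ss·f ≈ 1.533 × 0.4415 ≈ 0.677 μg/mL.
Trough 0.7 μg/mL vs MEC 1 μg/mL: subtherapeutic.

0.7 μg/mL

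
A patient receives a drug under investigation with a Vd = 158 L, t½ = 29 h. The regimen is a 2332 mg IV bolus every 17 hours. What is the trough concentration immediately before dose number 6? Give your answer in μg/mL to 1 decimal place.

25.6 μg/mL

f = (1/2)^(τ/t½) = (1/2)^(17/29) ≈ 0.6661.
C₀ = D/Vd = 2332/158 ≈ 14.759 μg/mL.
Before the 6th dose, 5 doses have been given. Superposition: Cmin = C₀·(f + f² + … + f^5).
≈ 14.759 × (0.6661 + 0.4437 + 0.2955 + 0.1969 + 0.1311) ≈ 14.759 × 1.7333 ≈ 25.582 μg/mL.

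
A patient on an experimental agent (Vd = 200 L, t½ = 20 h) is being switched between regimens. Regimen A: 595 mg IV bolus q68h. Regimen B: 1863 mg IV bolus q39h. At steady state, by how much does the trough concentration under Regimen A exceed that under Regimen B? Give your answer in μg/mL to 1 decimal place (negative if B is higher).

-2.9 μg/mL

Regimen A: f = (1/2)^(68/20) ≈ 0.0947; Cmin,ss = (595/200)·f/(1−f) ≈ 0.311 μg/mL.
Regimen B: f = (1/2)^(39/20) ≈ 0.2588; Cmin,ss = (1863/200)·f/(1−f) ≈ 3.252 μg/mL.
Difference ≈ 0.311 − 3.252 ≈ -2.941 μg/mL.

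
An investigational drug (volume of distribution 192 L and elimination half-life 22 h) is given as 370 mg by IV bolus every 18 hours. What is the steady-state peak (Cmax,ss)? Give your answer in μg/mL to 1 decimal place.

4.5 μg/mL

Over one 18-h interval, 18/22 ≈ 0.81818 half-lives elapse, leaving f ≈ 0.5672 of each dose.
Accumulation ratio R = 1/(1 − f) ≈ 1/0.4328 ≈ 2.3105.
Single-dose peak C₀ = D/Vd = 370/192 ≈ 1.927 μg/mL.
Steady-state peak Cmax,ss = C₀·R ≈ 1.927 × 2.3105 ≈ 4.452 μg/mL.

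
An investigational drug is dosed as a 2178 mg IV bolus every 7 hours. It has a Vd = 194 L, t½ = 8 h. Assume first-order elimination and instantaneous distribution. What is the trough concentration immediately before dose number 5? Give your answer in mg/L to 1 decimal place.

f = (1/2)^(τ/t½) = (1/2)^(7/8) ≈ 0.5453.
C₀ = D/Vd = 2178/194 ≈ 11.227 mg/L.
Before the 5th dose, 4 doses have been given. Superposition: Cmin = C₀·(f + f² + … + f^4).
≈ 11.227 × (0.5453 + 0.2974 + 0.1621 + 0.0884) ≈ 11.227 × 1.0932 ≈ 12.273 mg/L.

12.3 mg/L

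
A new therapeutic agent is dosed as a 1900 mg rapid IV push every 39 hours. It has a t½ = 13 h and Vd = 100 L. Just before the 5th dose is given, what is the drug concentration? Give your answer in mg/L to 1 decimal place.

f = (1/2)^(τ/t½) = (1/2)^(39/13) ≈ 0.1250.
C₀ = D/Vd = 1900/100 ≈ 19.000 mg/L.
Before the 5th dose, 4 doses have been given. Superposition: Cmin = C₀·(f + f² + … + f^4).
≈ 19.000 × (0.1250 + 0.0156 + 0.0020 + 0.0002) ≈ 19.000 × 0.1428 ≈ 2.713 mg/L.

2.7 mg/L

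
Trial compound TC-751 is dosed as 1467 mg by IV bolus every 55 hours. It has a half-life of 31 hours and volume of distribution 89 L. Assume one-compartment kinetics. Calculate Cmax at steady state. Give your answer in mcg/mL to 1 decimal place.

Over one 55-h interval, 55/31 ≈ 1.7742 half-lives elapse, leaving f ≈ 0.2924 of each dose.
Accumulation ratio R = 1/(1 − f) ≈ 1/0.7076 ≈ 1.4132.
Each bolus raises the concentration by D/Vd = 1467/89 ≈ 16.483 mcg/mL.
Steady-state peak Cmax,ss = C₀·R ≈ 16.483 × 1.4132 ≈ 23.294 mcg/mL.

23.3 mcg/mL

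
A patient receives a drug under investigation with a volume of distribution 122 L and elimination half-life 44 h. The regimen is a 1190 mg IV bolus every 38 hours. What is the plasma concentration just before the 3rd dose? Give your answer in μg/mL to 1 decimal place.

8.3 μg/mL

f = (1/2)^(τ/t½) = (1/2)^(38/44) ≈ 0.5496.
C₀ = D/Vd = 1190/122 ≈ 9.754 μg/mL.
Before the 3rd dose, 2 doses have been given. Superposition: Cmin = C₀·(f + f²).
≈ 9.754 × (0.5496 + 0.3021) ≈ 9.754 × 0.8517 ≈ 8.307 μg/mL.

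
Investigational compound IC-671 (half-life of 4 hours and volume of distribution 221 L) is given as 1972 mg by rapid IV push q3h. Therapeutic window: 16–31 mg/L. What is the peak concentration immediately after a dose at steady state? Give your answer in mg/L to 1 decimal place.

22.0 mg/L

τ/t½ = 3/4 ≈ 0.75, so fraction remaining f = (1/2)^(3/4) ≈ 0.5946.
At steady state, accumulation factor R = 1/(1 − e^(−kτ)) ≈ 2.4667.
Each bolus raises the concentration by D/Vd = 1972/221 ≈ 8.923 mg/L.
Steady-state peak Cmax,ss = C₀·R ≈ 8.923 × 2.4667 ≈ 22.010 mg/L.
Peak 22.0 mg/L vs MTC 31 mg/L: below toxic threshold.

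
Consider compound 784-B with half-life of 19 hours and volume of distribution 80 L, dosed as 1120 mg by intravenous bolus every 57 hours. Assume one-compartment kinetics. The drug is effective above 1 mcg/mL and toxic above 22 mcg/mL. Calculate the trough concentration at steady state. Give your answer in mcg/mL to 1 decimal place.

τ = 57 h = 3 half-lives, so f = (1/2)^3 = 0.125.
At steady state, R = 1/(1 − 0.125) = 8/7.
Single-dose peak C₀ = D/Vd = 1120/80 = 14 mcg/mL.
Steady-state peak Cmax,ss = C₀·R = 14 × 8/7 ≈ 16.000 mcg/mL.
Steady-state trough Cmin,ss = Cmax,ss·f ≈ 16.000 × 0.125 ≈ 2.000 mcg/mL.
Trough 2.0 mcg/mL vs MEC 1 mcg/mL: adequate.

2.0 mcg/mL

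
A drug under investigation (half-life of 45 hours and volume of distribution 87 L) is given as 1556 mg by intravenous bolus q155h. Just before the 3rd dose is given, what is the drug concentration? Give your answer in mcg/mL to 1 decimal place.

f = (1/2)^(τ/t½) = (1/2)^(155/45) ≈ 0.0919.
C₀ = D/Vd = 1556/87 ≈ 17.885 mcg/mL.
Before the 3rd dose, 2 doses have been given. Superposition: Cmin = C₀·(f + f²).
≈ 17.885 × (0.0919 + 0.0084) ≈ 17.885 × 0.1003 ≈ 1.794 mcg/mL.

1.8 mcg/mL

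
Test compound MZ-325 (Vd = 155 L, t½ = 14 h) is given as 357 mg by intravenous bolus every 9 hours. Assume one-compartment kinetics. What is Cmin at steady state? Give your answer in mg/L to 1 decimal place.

4.1 mg/L

Over one 9-h interval, 9/14 ≈ 0.64286 half-lives elapse, leaving f ≈ 0.6404 of each dose.
Each bolus raises the concentration by D/Vd = 357/155 ≈ 2.303 mg/L.
Steady-state trough Cmin,ss = C₀·f/(1−f) ≈ 2.303 × 0.6404/0.3596 ≈ 4.101 mg/L.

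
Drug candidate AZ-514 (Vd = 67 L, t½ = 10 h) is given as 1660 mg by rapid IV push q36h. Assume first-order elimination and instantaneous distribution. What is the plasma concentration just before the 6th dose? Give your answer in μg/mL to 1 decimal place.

f = (1/2)^(τ/t½) = (1/2)^(36/10) ≈ 0.0825.
C₀ = D/Vd = 1660/67 ≈ 24.776 μg/mL.
Before the 6th dose, 5 doses have been given. Superposition: Cmin = C₀·(f + f² + … + f^5).
≈ 24.776 × (0.0825 + 0.0068 + 0.0006 + 0.0000 + 0.0000) ≈ 24.776 × 0.0899 ≈ 2.227 μg/mL.

2.2 μg/mL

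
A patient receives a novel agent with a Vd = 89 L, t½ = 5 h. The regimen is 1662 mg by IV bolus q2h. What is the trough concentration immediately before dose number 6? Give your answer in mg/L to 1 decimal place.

43.8 mg/L

f = (1/2)^(τ/t½) = (1/2)^(2/5) ≈ 0.7579.
C₀ = D/Vd = 1662/89 ≈ 18.674 mg/L.
Before the 6th dose, 5 doses have been given. Superposition: Cmin = C₀·(f + f² + … + f^5).
≈ 18.674 × (0.7579 + 0.5744 + 0.4353 + 0.3299 + 0.2501) ≈ 18.674 × 2.3476 ≈ 43.839 mg/L.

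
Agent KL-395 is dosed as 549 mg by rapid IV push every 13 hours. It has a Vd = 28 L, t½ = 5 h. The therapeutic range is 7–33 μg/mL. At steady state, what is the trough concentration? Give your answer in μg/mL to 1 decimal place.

3.9 μg/mL

Over one 13-h interval, 13/5 ≈ 2.6 half-lives elapse, leaving f ≈ 0.1649 of each dose.
At steady state, accumulation factor R = 1/(1 − e^(−kτ)) ≈ 1.1975.
Each bolus raises the concentration by D/Vd = 549/28 ≈ 19.607 μg/mL.
Cmax,ss = C₀/(1 − f) ≈ 19.607/0.8351 ≈ 23.479 μg/mL.
Steady-state trough Cmin,ss = Cmax,ss·f ≈ 23.479 × 0.1649 ≈ 3.872 μg/mL.
Trough 3.9 μg/mL vs MEC 7 μg/mL: subtherapeutic.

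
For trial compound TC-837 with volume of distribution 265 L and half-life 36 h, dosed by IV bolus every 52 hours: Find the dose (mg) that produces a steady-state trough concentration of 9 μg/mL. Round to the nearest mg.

4106 mg

τ/t½ = 52/36 ≈ 1.4444, so f = (1/2)^(52/36) ≈ 0.367434.
Cmin,ss = (D/Vd)·f/(1−f), so D = Cmin,ss·Vd·(1−f)/f.
D = 9 × 265 × (1−f)/f ≈ 9 × 265 × 1.72158 ≈ 4105.97 mg.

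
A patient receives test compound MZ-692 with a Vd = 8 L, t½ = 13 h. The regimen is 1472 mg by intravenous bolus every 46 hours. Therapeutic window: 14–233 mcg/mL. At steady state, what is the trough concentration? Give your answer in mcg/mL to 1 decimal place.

k = ln2/t½ = ln2/13 ≈ 0.053319 h⁻¹; fraction remaining f = e^(−kτ) = e^(−0.053319×46) ≈ 0.0861.
Single-dose peak C₀ = D/Vd = 1472/8 ≈ 184.000 mcg/mL.
Steady-state trough Cmin,ss = C₀·f/(1−f) ≈ 184.000 × 0.0861/0.9139 ≈ 17.335 mcg/mL.
Trough 17.3 mcg/mL vs MEC 14 mcg/mL: adequate.

17.3 mcg/mL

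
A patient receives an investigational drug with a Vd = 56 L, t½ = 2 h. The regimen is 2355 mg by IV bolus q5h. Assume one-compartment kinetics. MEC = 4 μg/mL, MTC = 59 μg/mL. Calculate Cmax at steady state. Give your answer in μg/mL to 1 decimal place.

51.1 μg/mL

Over one 5-h interval, 5/2 ≈ 2.5 half-lives elapse, leaving f ≈ 0.1768 of each dose.
Accumulation ratio R = 1/(1 − f) ≈ 1/0.8232 ≈ 1.2148.
Each bolus raises the concentration by D/Vd = 2355/56 ≈ 42.054 μg/mL.
Cmax,ss = C₀/(1 − f) ≈ 42.054/0.8232 ≈ 51.086 μg/mL.
Peak 51.1 μg/mL vs MTC 59 μg/mL: below toxic threshold.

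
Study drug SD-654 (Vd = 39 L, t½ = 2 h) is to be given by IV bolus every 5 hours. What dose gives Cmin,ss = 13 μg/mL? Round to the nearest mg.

2361 mg

τ/t½ = 5/2 ≈ 2.5, so f = (1/2)^(5/2) ≈ 0.176777.
Cmin,ss = (D/Vd)·f/(1−f), so D = Cmin,ss·Vd·(1−f)/f.
D = 13 × 39 × (1−f)/f ≈ 13 × 39 × 4.65684 ≈ 2361.02 mg.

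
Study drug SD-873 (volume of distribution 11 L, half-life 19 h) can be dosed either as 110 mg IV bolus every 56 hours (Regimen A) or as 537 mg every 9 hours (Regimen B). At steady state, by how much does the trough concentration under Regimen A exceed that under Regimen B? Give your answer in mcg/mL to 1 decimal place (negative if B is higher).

Regimen A: f = (1/2)^(56/19) ≈ 0.1296; Cmin,ss = (110/11)·f/(1−f) ≈ 1.489 mcg/mL.
Regimen B: f = (1/2)^(9/19) ≈ 0.7201; Cmin,ss = (537/11)·f/(1−f) ≈ 125.595 mcg/mL.
Difference ≈ 1.489 − 125.595 ≈ -124.106 mcg/mL.

-124.1 mcg/mL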